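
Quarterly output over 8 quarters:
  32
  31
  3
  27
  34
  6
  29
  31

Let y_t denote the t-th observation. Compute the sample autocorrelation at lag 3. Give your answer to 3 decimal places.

0.523

Mean ȳ = (32 + 31 + 3 + 27 + 34 + 6 + 29 + 31)/8 = 24.1250
Σ(y_t−ȳ)(y_{t+3}−ȳ) = (22.6406) + (67.8906) + (382.8906) + (14.0156) + (67.8906) = 555.3281
Denominator Σ(y_t−ȳ)² = 1060.8750
r_3 = 555.3281 / 1060.8750 = 0.523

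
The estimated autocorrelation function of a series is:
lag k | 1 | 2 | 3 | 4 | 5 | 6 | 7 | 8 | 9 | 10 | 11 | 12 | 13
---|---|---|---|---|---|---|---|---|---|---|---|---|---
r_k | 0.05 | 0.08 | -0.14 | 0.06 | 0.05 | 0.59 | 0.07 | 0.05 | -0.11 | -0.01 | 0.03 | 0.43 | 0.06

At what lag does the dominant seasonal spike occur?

6

The largest autocorrelation is r_6 = 0.59, with a weaker echo at lag 12 (0.43); the remaining lags stay at or below 0.08.
The dominant spike at lag 6 indicates a seasonal period of 6.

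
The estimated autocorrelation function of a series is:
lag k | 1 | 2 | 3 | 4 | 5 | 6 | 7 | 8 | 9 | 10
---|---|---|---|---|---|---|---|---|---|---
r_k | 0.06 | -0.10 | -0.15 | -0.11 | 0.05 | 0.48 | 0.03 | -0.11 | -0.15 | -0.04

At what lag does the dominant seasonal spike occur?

6

The largest autocorrelation is r_6 = 0.48; the remaining lags stay at or below 0.06.
The dominant spike at lag 6 indicates a seasonal period of 6.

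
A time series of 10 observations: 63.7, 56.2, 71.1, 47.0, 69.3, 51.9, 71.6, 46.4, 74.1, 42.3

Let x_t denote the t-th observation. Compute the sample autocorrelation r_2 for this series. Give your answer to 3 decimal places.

0.707

Mean x̄ = (63.7 + 56.2 + 71.1 + 47.0 + 69.3 + 51.9 + 71.6 + 46.4 + 74.1 + 42.3)/10 = 59.3600
Numerator Σ_{t=1}^{8}(x_t−x̄)(x_{t+2}−x̄) = 918.7728
Denominator Σ(x_t−x̄)² = 1299.9640
r_2 = 918.7728 / 1299.9640 = 0.707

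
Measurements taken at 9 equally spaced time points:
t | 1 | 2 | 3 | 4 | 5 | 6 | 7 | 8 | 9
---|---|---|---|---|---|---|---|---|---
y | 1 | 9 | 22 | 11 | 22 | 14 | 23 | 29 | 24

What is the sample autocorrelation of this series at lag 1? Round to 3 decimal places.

0.231

Mean ȳ = (1 + 9 + 22 + 11 + 22 + 14 + 23 + 29 + 24)/9 = 17.2222
Numerator Σ_{t=1}^{8}(y_t−ȳ)(y_{t+1}−ȳ) = 148.5062
Denominator Σ(y_t−ȳ)² = 643.5556
r_1 = 148.5062 / 643.5556 = 0.231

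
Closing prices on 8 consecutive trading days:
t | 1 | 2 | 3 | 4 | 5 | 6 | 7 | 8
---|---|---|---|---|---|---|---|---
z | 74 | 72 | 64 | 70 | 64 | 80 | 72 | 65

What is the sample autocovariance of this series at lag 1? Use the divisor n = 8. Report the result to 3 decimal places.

Mean z̄ = (74 + 72 + 64 + 70 + 64 + 80 + 72 + 65)/8 = 70.1250
Σ_{t=1}^{7}(z_t−z̄)(z_{t+1}−z̄) = -54.2656
γ_1 = -54.2656 / 8 = -6.783

-6.783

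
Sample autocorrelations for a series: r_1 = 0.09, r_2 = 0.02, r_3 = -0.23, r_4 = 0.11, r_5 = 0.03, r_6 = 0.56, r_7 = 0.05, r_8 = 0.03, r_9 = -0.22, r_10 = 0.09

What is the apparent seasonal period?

The largest autocorrelation is r_6 = 0.56; the remaining lags stay at or below 0.11.
The dominant spike at lag 6 indicates a seasonal period of 6.

6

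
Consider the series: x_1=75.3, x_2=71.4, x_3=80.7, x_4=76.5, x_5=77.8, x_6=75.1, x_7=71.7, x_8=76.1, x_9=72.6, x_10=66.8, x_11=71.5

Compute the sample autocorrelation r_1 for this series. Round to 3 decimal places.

Mean x̄ = (75.3 + 71.4 + 80.7 + 76.5 + 77.8 + 75.1 + 71.7 + 76.1 + 72.6 + 66.8 + 71.5)/11 = 74.1364
Numerator Σ_{t=1}^{10}(x_t−x̄)(x_{t+1}−x̄) = 27.0232
Denominator Σ(x_t−x̄)² = 144.7855
r_1 = 27.0232 / 144.7855 = 0.187

0.187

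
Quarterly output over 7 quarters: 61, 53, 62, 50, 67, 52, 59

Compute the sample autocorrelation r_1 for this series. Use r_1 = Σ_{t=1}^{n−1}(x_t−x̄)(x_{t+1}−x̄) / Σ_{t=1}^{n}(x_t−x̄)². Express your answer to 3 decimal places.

Mean x̄ = (61 + 53 + 62 + 50 + 67 + 52 + 59)/7 = 57.7143
Deviations from mean: 3.2857, -4.7143, 4.2857, -7.7143, 9.2857, -5.7143, 1.2857
Σ(x_t−x̄)(x_{t+1}−x̄) = (-15.4898) + (-20.2041) + (-33.0612) + (-71.6327) + (-53.0612) + (-7.3469) = -200.7959
Denominator Σ(x_t−x̄)² = 231.4286
r_1 = -200.7959 / 231.4286 = -0.868

-0.868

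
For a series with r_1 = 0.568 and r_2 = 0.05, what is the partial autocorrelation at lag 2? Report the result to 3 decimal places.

φ_{22} = (r_2 − r_1²) / (1 − r_1²)
r_1² = (0.568)² = 0.322624
Numerator = 0.05 − 0.3226 = -0.2726; denominator = 1 − 0.3226 = 0.6774
φ_{22} = -0.2726 / 0.6774 = -0.402

-0.402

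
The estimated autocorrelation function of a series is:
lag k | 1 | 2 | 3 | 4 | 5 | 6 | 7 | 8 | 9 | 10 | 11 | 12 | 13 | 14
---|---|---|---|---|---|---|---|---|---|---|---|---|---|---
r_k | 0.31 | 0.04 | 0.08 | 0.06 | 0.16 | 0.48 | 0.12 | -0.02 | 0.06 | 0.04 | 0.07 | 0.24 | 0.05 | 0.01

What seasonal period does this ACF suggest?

6

The largest autocorrelation is r_6 = 0.48; the remaining lags stay at or below 0.31. The elevated value at lag 1 (0.31), dropping to 0.04 at lag 2, reflects decaying short-term dependence rather than seasonality.
The dominant spike at lag 6 indicates a seasonal period of 6.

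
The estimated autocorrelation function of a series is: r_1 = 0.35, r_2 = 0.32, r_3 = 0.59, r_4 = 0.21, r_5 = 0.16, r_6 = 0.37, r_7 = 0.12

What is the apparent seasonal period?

3

The largest autocorrelation is r_3 = 0.59, with a weaker echo at lag 6 (0.37); the remaining lags stay at or below 0.35. The elevated value at lag 1 (0.35), dropping to 0.32 at lag 2, reflects decaying short-term dependence rather than seasonality.
The dominant spike at lag 3 indicates a seasonal period of 3.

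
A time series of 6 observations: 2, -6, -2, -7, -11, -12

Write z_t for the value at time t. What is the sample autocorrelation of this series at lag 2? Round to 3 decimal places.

Mean z̄ = (2 − 6 − 2 − 7 − 11 − 12)/6 = -6.0000
Σ(z_t−z̄)(z_{t+2}−z̄) = (32.0000) + (0.0000) + (-20.0000) + (6.0000) = 18.0000
Denominator Σ(z_t−z̄)² = 142.0000
r_2 = 18.0000 / 142.0000 = 0.127

0.127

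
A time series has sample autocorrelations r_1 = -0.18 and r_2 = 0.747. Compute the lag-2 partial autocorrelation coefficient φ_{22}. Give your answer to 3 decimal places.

0.739

φ_{22} = (r_2 − r_1²) / (1 − r_1²)
r_1² = (-0.18)² = 0.0324
Numerator = 0.747 − 0.0324 = 0.7146; denominator = 1 − 0.0324 = 0.9676
φ_{22} = 0.7146 / 0.9676 = 0.739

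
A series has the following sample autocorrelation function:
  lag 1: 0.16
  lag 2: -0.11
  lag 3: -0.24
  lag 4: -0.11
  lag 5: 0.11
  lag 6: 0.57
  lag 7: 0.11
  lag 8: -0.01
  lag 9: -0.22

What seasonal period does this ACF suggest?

6

The largest autocorrelation is r_6 = 0.57; the remaining lags stay at or below 0.16.
The dominant spike at lag 6 indicates a seasonal period of 6.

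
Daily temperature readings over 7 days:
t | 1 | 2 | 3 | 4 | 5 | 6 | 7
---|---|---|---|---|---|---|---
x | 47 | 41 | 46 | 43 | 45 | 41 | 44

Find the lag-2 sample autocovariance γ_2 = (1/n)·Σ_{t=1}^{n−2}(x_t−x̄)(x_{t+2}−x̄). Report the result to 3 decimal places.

2.035

Mean x̄ = (47 + 41 + 46 + 43 + 45 + 41 + 44)/7 = 43.8571
Σ_{t=1}^{5}(x_t−x̄)(x_{t+2}−x̄) = 14.2449
γ_2 = 14.2449 / 7 = 2.035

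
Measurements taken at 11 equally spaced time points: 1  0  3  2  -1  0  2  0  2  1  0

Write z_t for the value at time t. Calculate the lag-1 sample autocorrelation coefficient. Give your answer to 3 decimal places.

Mean z̄ = (1 + 0 + 3 + 2 − 1 + 0 + 2 + 0 + 2 + 1 + 0)/11 = 0.9091
Numerator Σ_{t=1}^{10}(z_t−z̄)(z_{t+1}−z̄) = -3.0083
Denominator Σ(z_t−z̄)² = 14.9091
r_1 = -3.0083 / 14.9091 = -0.202

-0.202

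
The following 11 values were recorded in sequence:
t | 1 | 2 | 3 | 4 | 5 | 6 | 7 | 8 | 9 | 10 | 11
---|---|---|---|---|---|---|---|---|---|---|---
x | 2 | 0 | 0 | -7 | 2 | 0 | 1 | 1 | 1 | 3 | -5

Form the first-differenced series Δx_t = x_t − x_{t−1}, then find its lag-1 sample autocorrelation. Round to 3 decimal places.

-0.482

First differences Δx: -2, 0, -7, 9, -2, 1, 0, 0, 2, -8
Mean of differences = -0.7000
Numerator Σ(Δx_t−Δx̄)(Δx_{t+1}−Δx̄) = -97.3900
Denominator Σ(Δx_t−Δx̄)² = 202.1000
r_1(Δx) = -97.3900 / 202.1000 = -0.482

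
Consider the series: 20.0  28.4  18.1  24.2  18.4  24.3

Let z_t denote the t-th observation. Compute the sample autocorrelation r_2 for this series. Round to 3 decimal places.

Mean z̄ = (20.0 + 28.4 + 18.1 + 24.2 + 18.4 + 24.3)/6 = 22.2333
Numerator Σ_{t=1}^{4}(z_t−z̄)(z_{t+2}−z̄) = 41.2678
Denominator Σ(z_t−z̄)² = 82.9333
r_2 = 41.2678 / 82.9333 = 0.498

0.498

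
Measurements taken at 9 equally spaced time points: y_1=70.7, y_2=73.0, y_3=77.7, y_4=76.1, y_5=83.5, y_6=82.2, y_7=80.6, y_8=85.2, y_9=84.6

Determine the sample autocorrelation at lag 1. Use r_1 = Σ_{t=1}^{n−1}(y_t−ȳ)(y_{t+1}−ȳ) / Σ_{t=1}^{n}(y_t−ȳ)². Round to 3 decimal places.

0.511

Mean ȳ = (70.7 + 73.0 + 77.7 + 76.1 + 83.5 + 82.2 + 80.6 + 85.2 + 84.6)/9 = 79.2889
Numerator Σ_{t=1}^{8}(y_t−ȳ)(y_{t+1}−ȳ) = 110.8654
Denominator Σ(y_t−ȳ)² = 217.0889
r_1 = 110.8654 / 217.0889 = 0.511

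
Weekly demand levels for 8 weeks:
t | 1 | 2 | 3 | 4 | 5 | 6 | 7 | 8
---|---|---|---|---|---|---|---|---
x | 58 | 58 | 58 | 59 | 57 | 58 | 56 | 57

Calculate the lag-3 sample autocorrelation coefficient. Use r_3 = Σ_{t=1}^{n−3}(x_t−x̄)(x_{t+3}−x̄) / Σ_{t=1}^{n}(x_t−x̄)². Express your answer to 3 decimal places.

Mean x̄ = (58 + 58 + 58 + 59 + 57 + 58 + 56 + 57)/8 = 57.6250
Deviations from mean: 0.3750, 0.3750, 0.3750, 1.3750, -0.6250, 0.3750, -1.6250, -0.6250
Numerator Σ_{t=1}^{5}(x_t−x̄)(x_{t+3}−x̄) = -1.4219
Denominator Σ(x_t−x̄)² = 5.8750
r_3 = -1.4219 / 5.8750 = -0.242

-0.242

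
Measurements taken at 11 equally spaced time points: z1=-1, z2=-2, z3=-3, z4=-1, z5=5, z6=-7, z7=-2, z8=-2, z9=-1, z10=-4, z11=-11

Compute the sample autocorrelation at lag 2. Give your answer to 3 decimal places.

-0.132

Mean z̄ = (-1 − 2 − 3 − 1 + 5 − 7 − 2 − 2 − 1 − 4 − 11)/11 = -2.6364
Numerator Σ_{t=1}^{9}(z_t−z̄)(z_{t+2}−z̄) = -20.9008
Denominator Σ(z_t−z̄)² = 158.5455
r_2 = -20.9008 / 158.5455 = -0.132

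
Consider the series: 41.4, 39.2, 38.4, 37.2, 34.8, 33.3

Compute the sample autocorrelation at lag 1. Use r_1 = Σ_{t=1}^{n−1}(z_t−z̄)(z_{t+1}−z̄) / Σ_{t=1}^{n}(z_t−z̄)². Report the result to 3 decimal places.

0.456

Mean z̄ = (41.4 + 39.2 + 38.4 + 37.2 + 34.8 + 33.3)/6 = 37.3833
Numerator Σ_{t=1}^{5}(z_t−z̄)(z_{t+1}−z̄) = 19.9797
Denominator Σ(z_t−z̄)² = 43.8483
r_1 = 19.9797 / 43.8483 = 0.456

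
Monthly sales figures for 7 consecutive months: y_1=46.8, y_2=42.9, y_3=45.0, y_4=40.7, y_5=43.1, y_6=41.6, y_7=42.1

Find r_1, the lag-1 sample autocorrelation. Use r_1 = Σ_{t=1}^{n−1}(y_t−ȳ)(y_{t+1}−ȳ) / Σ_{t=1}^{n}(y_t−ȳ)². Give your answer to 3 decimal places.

Mean ȳ = (46.8 + 42.9 + 45.0 + 40.7 + 43.1 + 41.6 + 42.1)/7 = 43.1714
Numerator Σ_{t=1}^{6}(y_t−ȳ)(y_{t+1}−ȳ) = -4.0280
Denominator Σ(y_t−ȳ)² = 26.3143
r_1 = -4.0280 / 26.3143 = -0.153

-0.153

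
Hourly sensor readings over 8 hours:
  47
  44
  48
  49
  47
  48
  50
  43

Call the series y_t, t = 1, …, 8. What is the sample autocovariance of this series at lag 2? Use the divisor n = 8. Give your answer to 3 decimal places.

Mean ȳ = (47 + 44 + 48 + 49 + 47 + 48 + 50 + 43)/8 = 47.0000
Σ_{t=1}^{6}(y_t−ȳ)(y_{t+2}−ȳ) = -8.0000
γ_2 = -8.0000 / 8 = -1.000

-1.000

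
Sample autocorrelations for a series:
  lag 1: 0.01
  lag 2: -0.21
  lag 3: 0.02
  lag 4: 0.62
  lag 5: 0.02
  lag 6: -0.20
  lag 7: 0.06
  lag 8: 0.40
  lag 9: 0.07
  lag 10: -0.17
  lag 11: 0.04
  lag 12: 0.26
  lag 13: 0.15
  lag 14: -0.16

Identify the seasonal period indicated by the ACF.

The largest autocorrelation is r_4 = 0.62, with weaker echoes at lags 8 (0.40) and 12 (0.26); the remaining lags stay at or below 0.15.
The dominant spike at lag 4 indicates a seasonal period of 4.

4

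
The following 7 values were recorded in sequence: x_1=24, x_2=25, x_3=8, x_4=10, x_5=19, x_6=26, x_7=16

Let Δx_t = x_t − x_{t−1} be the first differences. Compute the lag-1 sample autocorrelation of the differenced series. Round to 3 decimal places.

-0.079

First differences Δx: 1, -17, 2, 9, 7, -10
Mean of differences = -1.3333
Numerator Σ(Δx_t−Δx̄)(Δx_{t+1}−Δx̄) = -40.4444
Denominator Σ(Δx_t−Δx̄)² = 513.3333
r_1(Δx) = -40.4444 / 513.3333 = -0.079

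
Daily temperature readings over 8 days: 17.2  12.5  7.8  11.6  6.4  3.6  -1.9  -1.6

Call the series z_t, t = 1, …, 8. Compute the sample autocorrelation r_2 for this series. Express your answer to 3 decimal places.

0.162

Mean z̄ = (17.2 + 12.5 + 7.8 + 11.6 + 6.4 + 3.6 − 1.9 − 1.6)/8 = 6.9500
Deviations from mean: 10.2500, 5.5500, 0.8500, 4.6500, -0.5500, -3.3500, -8.8500, -8.5500
Σ(z_t−z̄)(z_{t+2}−z̄) = (8.7125) + (25.8075) + (-0.4675) + (-15.5775) + (4.8675) + (28.6425) = 51.9850
Denominator Σ(z_t−z̄)² = 321.1600
r_2 = 51.9850 / 321.1600 = 0.162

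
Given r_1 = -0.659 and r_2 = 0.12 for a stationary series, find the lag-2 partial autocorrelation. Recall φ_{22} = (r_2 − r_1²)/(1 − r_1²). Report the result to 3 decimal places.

φ_{22} = (r_2 − r_1²) / (1 − r_1²)
r_1² = (-0.659)² = 0.434281
Numerator = 0.12 − 0.4343 = -0.3143; denominator = 1 − 0.4343 = 0.5657
φ_{22} = -0.3143 / 0.5657 = -0.556

-0.556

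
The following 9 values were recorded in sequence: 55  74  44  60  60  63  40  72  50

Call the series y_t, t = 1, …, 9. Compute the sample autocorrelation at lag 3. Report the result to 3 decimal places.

Mean ȳ = (55 + 74 + 44 + 60 + 60 + 63 + 40 + 72 + 50)/9 = 57.5556
Σ(y_t−ȳ)(y_{t+3}−ȳ) = (-6.2469) + (40.1975) + (-73.8025) + (-42.9136) + (35.3086) + (-41.1358) = -88.5926
Denominator Σ(y_t−ȳ)² = 1076.2222
r_3 = -88.5926 / 1076.2222 = -0.082

-0.082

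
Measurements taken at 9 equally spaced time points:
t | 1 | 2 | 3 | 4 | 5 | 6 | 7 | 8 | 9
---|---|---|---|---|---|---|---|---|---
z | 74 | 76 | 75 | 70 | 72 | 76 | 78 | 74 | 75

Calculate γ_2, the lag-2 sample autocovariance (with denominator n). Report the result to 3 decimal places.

-2.538

Mean z̄ = (74 + 76 + 75 + 70 + 72 + 76 + 78 + 74 + 75)/9 = 74.4444
Σ_{t=1}^{7}(z_t−z̄)(z_{t+2}−z̄) = -22.8395
γ_2 = -22.8395 / 9 = -2.538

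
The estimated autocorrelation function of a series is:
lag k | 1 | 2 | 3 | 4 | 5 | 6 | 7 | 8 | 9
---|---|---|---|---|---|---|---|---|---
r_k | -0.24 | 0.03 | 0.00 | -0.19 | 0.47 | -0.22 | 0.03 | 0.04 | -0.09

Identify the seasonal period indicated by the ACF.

5

The largest autocorrelation is r_5 = 0.47; the remaining lags stay at or below 0.04.
The dominant spike at lag 5 indicates a seasonal period of 5.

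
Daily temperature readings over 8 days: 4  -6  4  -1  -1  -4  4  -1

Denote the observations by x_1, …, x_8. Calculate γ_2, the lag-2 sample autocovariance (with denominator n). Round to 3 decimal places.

2.715

Mean x̄ = (4 − 6 + 4 − 1 − 1 − 4 + 4 − 1)/8 = -0.1250
Deviations: 4.1250, -5.8750, 4.1250, -0.8750, -0.8750, -3.8750, 4.1250, -0.8750
Σ_{t=1}^{6}(x_t−x̄)(x_{t+2}−x̄) = 21.7188
γ_2 = 21.7188 / 8 = 2.715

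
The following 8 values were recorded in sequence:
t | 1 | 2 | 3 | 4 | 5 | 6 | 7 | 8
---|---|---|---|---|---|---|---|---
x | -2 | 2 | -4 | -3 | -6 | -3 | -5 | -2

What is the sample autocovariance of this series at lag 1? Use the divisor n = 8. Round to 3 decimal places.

-0.236

Mean x̄ = (-2 + 2 − 4 − 3 − 6 − 3 − 5 − 2)/8 = -2.8750
Σ_{t=1}^{7}(x_t−x̄)(x_{t+1}−x̄) = -1.8906
γ_1 = -1.8906 / 8 = -0.236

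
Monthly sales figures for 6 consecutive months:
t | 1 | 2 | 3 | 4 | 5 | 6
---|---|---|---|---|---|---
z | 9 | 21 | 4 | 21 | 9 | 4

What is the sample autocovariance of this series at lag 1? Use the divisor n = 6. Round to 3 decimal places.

-28.296

Mean z̄ = (9 + 21 + 4 + 21 + 9 + 4)/6 = 11.3333
Deviations: -2.3333, 9.6667, -7.3333, 9.6667, -2.3333, -7.3333
Σ_{t=1}^{5}(z_t−z̄)(z_{t+1}−z̄) = -169.7778
γ_1 = -169.7778 / 6 = -28.296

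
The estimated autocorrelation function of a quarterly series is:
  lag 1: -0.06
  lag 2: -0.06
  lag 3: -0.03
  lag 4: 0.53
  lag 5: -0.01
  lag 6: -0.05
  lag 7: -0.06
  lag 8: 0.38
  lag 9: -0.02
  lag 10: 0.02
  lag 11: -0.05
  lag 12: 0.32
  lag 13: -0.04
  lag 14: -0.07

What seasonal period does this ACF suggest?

4

The largest autocorrelation is r_4 = 0.53, with weaker echoes at lags 8 (0.38) and 12 (0.32); the remaining lags stay at or below 0.02.
The dominant spike at lag 4 indicates a seasonal period of 4.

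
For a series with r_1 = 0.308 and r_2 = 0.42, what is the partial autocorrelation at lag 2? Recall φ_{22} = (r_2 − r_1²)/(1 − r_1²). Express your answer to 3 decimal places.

φ_{22} = (r_2 − r_1²) / (1 − r_1²)
r_1² = (0.308)² = 0.094864
Numerator = 0.42 − 0.0949 = 0.3251; denominator = 1 − 0.0949 = 0.9051
φ_{22} = 0.3251 / 0.9051 = 0.359

0.359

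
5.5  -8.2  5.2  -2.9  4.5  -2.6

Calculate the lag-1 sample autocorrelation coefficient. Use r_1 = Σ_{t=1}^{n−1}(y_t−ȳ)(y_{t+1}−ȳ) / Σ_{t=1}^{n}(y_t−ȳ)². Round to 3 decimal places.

-0.798

Mean ȳ = (5.5 − 8.2 + 5.2 − 2.9 + 4.5 − 2.6)/6 = 0.2500
Deviations from mean: 5.2500, -8.4500, 4.9500, -3.1500, 4.2500, -2.8500
Σ(y_t−ȳ)(y_{t+1}−ȳ) = (-44.3625) + (-41.8275) + (-15.5925) + (-13.3875) + (-12.1125) = -127.2825
Denominator Σ(y_t−ȳ)² = 159.5750
r_1 = -127.2825 / 159.5750 = -0.798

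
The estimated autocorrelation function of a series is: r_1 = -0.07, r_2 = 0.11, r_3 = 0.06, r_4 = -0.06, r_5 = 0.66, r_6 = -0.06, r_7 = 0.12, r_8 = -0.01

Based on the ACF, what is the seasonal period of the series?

5

The largest autocorrelation is r_5 = 0.66; the remaining lags stay at or below 0.12.
The dominant spike at lag 5 indicates a seasonal period of 5.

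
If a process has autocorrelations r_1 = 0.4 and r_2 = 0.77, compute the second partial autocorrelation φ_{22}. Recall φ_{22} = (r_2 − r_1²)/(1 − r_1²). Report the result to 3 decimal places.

0.726

φ_{22} = (r_2 − r_1²) / (1 − r_1²)
r_1² = (0.4)² = 0.16
Numerator = 0.77 − 0.1600 = 0.6100; denominator = 1 − 0.1600 = 0.8400
φ_{22} = 0.6100 / 0.8400 = 0.726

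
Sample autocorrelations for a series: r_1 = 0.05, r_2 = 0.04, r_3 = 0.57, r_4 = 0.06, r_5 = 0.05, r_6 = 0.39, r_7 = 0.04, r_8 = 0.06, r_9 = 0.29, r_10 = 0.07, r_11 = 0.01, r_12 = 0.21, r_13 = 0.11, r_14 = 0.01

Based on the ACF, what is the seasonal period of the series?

The largest autocorrelation is r_3 = 0.57, with weaker echoes at lags 6 (0.39), 9 (0.29) and 12 (0.21); the remaining lags stay at or below 0.11.
The dominant spike at lag 3 indicates a seasonal period of 3.

3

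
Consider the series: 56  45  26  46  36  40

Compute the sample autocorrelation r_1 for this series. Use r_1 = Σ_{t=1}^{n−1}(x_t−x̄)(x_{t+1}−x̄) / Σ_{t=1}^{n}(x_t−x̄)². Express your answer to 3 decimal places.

-0.174

Mean x̄ = (56 + 45 + 26 + 46 + 36 + 40)/6 = 41.5000
Σ(x_t−x̄)(x_{t+1}−x̄) = (50.7500) + (-54.2500) + (-69.7500) + (-24.7500) + (8.2500) = -89.7500
Denominator Σ(x_t−x̄)² = 515.5000
r_1 = -89.7500 / 515.5000 = -0.174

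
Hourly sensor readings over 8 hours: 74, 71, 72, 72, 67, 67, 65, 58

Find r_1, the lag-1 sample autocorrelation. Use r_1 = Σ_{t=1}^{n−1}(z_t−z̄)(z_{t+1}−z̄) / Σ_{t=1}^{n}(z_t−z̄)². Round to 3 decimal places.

Mean z̄ = (74 + 71 + 72 + 72 + 67 + 67 + 65 + 58)/8 = 68.2500
Deviations from mean: 5.7500, 2.7500, 3.7500, 3.7500, -1.2500, -1.2500, -3.2500, -10.2500
Σ(z_t−z̄)(z_{t+1}−z̄) = (15.8125) + (10.3125) + (14.0625) + (-4.6875) + (1.5625) + (4.0625) + (33.3125) = 74.4375
Denominator Σ(z_t−z̄)² = 187.5000
r_1 = 74.4375 / 187.5000 = 0.397

0.397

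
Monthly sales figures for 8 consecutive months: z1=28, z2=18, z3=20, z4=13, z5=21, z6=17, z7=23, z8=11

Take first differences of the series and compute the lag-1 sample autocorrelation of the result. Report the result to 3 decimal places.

-0.570

First differences Δz: -10, 2, -7, 8, -4, 6, -12
Mean of differences = -2.4286
Numerator Σ(Δz_t−Δz̄)(Δz_{t+1}−Δz̄) = -211.7551
Denominator Σ(Δz_t−Δz̄)² = 371.7143
r_1(Δz) = -211.7551 / 371.7143 = -0.570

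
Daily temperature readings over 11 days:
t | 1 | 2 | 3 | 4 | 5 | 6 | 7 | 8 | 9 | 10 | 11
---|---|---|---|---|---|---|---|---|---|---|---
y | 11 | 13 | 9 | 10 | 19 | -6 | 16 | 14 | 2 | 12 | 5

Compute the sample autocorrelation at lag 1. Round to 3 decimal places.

Mean ȳ = (11 + 13 + 9 + 10 + 19 − 6 + 16 + 14 + 2 + 12 + 5)/11 = 9.5455
Numerator Σ_{t=1}^{10}(y_t−ȳ)(y_{t+1}−ȳ) = -274.6612
Denominator Σ(y_t−ȳ)² = 490.7273
r_1 = -274.6612 / 490.7273 = -0.560

-0.560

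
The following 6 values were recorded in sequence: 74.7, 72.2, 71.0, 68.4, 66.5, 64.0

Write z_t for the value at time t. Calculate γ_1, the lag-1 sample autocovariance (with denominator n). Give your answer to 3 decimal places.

Mean z̄ = (74.7 + 72.2 + 71.0 + 68.4 + 66.5 + 64.0)/6 = 69.4667
Σ_{t=1}^{5}(z_t−z̄)(z_{t+1}−z̄) = 36.2422
γ_1 = 36.2422 / 6 = 6.040

6.040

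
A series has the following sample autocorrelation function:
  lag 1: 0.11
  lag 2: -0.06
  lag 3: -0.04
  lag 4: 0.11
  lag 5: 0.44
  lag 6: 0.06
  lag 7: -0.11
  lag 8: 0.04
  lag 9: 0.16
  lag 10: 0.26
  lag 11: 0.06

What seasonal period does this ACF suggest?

The largest autocorrelation is r_5 = 0.44, with a weaker echo at lag 10 (0.26); the remaining lags stay at or below 0.16.
The dominant spike at lag 5 indicates a seasonal period of 5.

5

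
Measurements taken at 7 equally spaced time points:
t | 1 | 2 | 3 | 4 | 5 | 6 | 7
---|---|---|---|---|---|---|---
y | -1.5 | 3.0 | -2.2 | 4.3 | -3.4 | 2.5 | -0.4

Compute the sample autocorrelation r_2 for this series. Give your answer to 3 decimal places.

Mean ȳ = (-1.5 + 3.0 − 2.2 + 4.3 − 3.4 + 2.5 − 0.4)/7 = 0.3286
Σ(y_t−ȳ)(y_{t+2}−ȳ) = (4.6237) + (10.6094) + (9.4280) + (8.6237) + (2.7165) = 36.0012
Denominator Σ(y_t−ȳ)² = 51.7943
r_2 = 36.0012 / 51.7943 = 0.695

0.695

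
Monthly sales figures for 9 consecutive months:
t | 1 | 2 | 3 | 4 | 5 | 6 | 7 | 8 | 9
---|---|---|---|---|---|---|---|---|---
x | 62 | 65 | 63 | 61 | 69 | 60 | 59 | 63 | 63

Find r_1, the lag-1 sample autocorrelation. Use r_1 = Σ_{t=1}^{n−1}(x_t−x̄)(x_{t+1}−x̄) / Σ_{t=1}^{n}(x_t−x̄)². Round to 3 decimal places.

Mean x̄ = (62 + 65 + 63 + 61 + 69 + 60 + 59 + 63 + 63)/9 = 62.7778
Numerator Σ_{t=1}^{8}(x_t−x̄)(x_{t+1}−x̄) = -20.2716
Denominator Σ(x_t−x̄)² = 69.5556
r_1 = -20.2716 / 69.5556 = -0.291

-0.291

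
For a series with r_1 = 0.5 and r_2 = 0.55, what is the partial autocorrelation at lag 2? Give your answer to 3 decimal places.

φ_{22} = (r_2 − r_1²) / (1 − r_1²)
r_1² = (0.5)² = 0.25
Numerator = 0.55 − 0.2500 = 0.3000; denominator = 1 − 0.2500 = 0.7500
φ_{22} = 0.3000 / 0.7500 = 0.400

0.400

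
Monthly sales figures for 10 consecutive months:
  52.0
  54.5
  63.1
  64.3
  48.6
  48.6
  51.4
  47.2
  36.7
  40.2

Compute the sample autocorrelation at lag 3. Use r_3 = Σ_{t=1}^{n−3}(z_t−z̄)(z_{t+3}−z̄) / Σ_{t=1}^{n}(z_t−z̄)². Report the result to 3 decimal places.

0.034

Mean z̄ = (52.0 + 54.5 + 63.1 + 64.3 + 48.6 + 48.6 + 51.4 + 47.2 + 36.7 + 40.2)/10 = 50.6600
Σ(z_t−z̄)(z_{t+3}−z̄) = (18.2776) + (-7.9104) + (-25.6264) + (10.0936) + (7.1276) + (28.7576) + (-7.7404) = 22.9792
Denominator Σ(z_t−z̄)² = 682.6440
r_3 = 22.9792 / 682.6440 = 0.034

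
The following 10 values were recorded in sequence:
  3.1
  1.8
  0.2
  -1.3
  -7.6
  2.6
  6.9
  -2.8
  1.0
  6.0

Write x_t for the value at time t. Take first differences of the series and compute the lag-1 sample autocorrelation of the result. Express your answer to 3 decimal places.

-0.219

First differences Δx: -1.3, -1.6, -1.5, -6.3, 10.2, 4.3, -9.7, 3.8, 5.0
Mean of differences = 0.3222
Numerator Σ(Δx_t−Δx̄)(Δx_{t+1}−Δx̄) = -65.8860
Denominator Σ(Δx_t−Δx̄)² = 301.3156
r_1(Δx) = -65.8860 / 301.3156 = -0.219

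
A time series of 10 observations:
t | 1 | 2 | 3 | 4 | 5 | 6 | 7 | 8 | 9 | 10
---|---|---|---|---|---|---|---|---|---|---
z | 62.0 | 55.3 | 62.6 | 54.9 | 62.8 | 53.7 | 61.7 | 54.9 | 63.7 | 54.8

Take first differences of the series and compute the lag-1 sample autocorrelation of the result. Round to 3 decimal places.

-0.882

First differences Δz: -6.7, 7.3, -7.7, 7.9, -9.1, 8.0, -6.8, 8.8, -8.9
Mean of differences = -0.8000
Numerator Σ(Δz_t−Δz̄)(Δz_{t+1}−Δz̄) = -497.1200
Denominator Σ(Δz_t−Δz̄)² = 563.8200
r_1(Δz) = -497.1200 / 563.8200 = -0.882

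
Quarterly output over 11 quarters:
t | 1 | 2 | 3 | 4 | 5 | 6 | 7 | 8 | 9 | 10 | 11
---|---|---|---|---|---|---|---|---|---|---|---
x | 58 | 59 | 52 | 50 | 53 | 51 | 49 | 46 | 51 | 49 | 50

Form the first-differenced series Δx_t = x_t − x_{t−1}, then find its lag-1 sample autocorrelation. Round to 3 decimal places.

-0.296

First differences Δx: 1, -7, -2, 3, -2, -2, -3, 5, -2, 1
Mean of differences = -0.8000
Numerator Σ(Δx_t−Δx̄)(Δx_{t+1}−Δx̄) = -30.6400
Denominator Σ(Δx_t−Δx̄)² = 103.6000
r_1(Δx) = -30.6400 / 103.6000 = -0.296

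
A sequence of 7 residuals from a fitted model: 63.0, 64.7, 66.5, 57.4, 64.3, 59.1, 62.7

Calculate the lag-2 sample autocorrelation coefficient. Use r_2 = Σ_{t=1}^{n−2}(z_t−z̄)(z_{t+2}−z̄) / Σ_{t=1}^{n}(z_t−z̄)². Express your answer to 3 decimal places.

0.253

Mean z̄ = (63.0 + 64.7 + 66.5 + 57.4 + 64.3 + 59.1 + 62.7)/7 = 62.5286
Deviations from mean: 0.4714, 2.1714, 3.9714, -5.1286, 1.7714, -3.4286, 0.1714
Numerator Σ_{t=1}^{5}(z_t−z̄)(z_{t+2}−z̄) = 15.6584
Denominator Σ(z_t−z̄)² = 61.9343
r_2 = 15.6584 / 61.9343 = 0.253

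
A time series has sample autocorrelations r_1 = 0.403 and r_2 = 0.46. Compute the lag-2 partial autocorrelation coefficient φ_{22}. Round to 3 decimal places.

0.355

φ_{22} = (r_2 − r_1²) / (1 − r_1²)
r_1² = (0.403)² = 0.162409
Numerator = 0.46 − 0.1624 = 0.2976; denominator = 1 − 0.1624 = 0.8376
φ_{22} = 0.2976 / 0.8376 = 0.355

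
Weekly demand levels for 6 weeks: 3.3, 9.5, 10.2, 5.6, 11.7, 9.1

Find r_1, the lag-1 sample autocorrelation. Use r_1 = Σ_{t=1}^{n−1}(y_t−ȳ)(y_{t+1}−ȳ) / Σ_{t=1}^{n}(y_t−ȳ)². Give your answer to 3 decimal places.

-0.304

Mean ȳ = (3.3 + 9.5 + 10.2 + 5.6 + 11.7 + 9.1)/6 = 8.2333
Deviations from mean: -4.9333, 1.2667, 1.9667, -2.6333, 3.4667, 0.8667
Σ(y_t−ȳ)(y_{t+1}−ȳ) = (-6.2489) + (2.4911) + (-5.1789) + (-9.1289) + (3.0044) = -15.0611
Denominator Σ(y_t−ȳ)² = 49.5133
r_1 = -15.0611 / 49.5133 = -0.304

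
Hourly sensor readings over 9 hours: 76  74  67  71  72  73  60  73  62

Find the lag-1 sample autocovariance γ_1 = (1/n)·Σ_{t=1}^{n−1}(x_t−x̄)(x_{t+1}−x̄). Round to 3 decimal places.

Mean x̄ = (76 + 74 + 67 + 71 + 72 + 73 + 60 + 73 + 62)/9 = 69.7778
Σ_{t=1}^{8}(x_t−x̄)(x_{t+1}−x̄) = -67.0494
γ_1 = -67.0494 / 9 = -7.450

-7.450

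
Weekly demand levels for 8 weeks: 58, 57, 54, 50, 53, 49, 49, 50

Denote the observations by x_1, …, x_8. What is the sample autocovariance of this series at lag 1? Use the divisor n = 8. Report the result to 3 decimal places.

5.719

Mean x̄ = (58 + 57 + 54 + 50 + 53 + 49 + 49 + 50)/8 = 52.5000
Σ_{t=1}^{7}(x_t−x̄)(x_{t+1}−x̄) = 45.7500
γ_1 = 45.7500 / 8 = 5.719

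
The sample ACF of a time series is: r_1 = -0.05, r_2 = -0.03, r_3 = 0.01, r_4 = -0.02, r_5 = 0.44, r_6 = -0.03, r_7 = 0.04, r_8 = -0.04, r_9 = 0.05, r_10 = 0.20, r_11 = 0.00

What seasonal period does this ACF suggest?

5

The largest autocorrelation is r_5 = 0.44, with a weaker echo at lag 10 (0.20); the remaining lags stay at or below 0.05.
The dominant spike at lag 5 indicates a seasonal period of 5.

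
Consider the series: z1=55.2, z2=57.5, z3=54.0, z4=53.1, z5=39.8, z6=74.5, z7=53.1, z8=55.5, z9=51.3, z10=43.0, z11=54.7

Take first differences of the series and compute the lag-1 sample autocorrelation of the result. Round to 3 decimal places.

-0.633

First differences Δz: 2.3, -3.5, -0.9, -13.3, 34.7, -21.4, 2.4, -4.2, -8.3, 11.7
Mean of differences = -0.0500
Numerator Σ(Δz_t−Δz̄)(Δz_{t+1}−Δz̄) = -1321.4375
Denominator Σ(Δz_t−Δz̄)² = 2086.4450
r_1(Δz) = -1321.4375 / 2086.4450 = -0.633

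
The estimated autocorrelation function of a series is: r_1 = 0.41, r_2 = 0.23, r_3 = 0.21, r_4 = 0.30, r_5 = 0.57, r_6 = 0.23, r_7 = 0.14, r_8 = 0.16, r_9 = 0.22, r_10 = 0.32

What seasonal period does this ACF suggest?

The largest autocorrelation is r_5 = 0.57; the remaining lags stay at or below 0.41. The elevated value at lag 1 (0.41), dropping to 0.23 at lag 2, reflects decaying short-term dependence rather than seasonality.
The dominant spike at lag 5 indicates a seasonal period of 5.

5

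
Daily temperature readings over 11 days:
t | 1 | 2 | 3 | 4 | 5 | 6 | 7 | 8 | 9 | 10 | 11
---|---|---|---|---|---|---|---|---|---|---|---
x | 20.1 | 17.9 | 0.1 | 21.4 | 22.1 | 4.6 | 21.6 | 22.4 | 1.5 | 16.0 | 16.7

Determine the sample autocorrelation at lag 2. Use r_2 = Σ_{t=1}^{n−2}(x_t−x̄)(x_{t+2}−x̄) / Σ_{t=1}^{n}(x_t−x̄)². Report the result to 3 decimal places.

-0.493

Mean x̄ = (20.1 + 17.9 + 0.1 + 21.4 + 22.1 + 4.6 + 21.6 + 22.4 + 1.5 + 16.0 + 16.7)/11 = 14.9455
Numerator Σ_{t=1}^{9}(x_t−x̄)(x_{t+2}−x̄) = -365.1523
Denominator Σ(x_t−x̄)² = 740.3873
r_2 = -365.1523 / 740.3873 = -0.493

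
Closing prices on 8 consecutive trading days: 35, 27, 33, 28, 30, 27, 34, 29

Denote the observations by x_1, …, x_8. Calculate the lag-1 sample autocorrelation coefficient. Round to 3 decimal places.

Mean x̄ = (35 + 27 + 33 + 28 + 30 + 27 + 34 + 29)/8 = 30.3750
Σ(x_t−x̄)(x_{t+1}−x̄) = (-15.6094) + (-8.8594) + (-6.2344) + (0.8906) + (1.2656) + (-12.2344) + (-4.9844) = -45.7656
Denominator Σ(x_t−x̄)² = 71.8750
r_1 = -45.7656 / 71.8750 = -0.637

-0.637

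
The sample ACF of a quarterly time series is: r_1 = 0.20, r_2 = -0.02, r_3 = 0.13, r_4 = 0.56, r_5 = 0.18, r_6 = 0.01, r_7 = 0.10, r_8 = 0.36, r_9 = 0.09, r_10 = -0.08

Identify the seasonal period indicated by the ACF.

The largest autocorrelation is r_4 = 0.56, with a weaker echo at lag 8 (0.36); the remaining lags stay at or below 0.20.
The dominant spike at lag 4 indicates a seasonal period of 4.

4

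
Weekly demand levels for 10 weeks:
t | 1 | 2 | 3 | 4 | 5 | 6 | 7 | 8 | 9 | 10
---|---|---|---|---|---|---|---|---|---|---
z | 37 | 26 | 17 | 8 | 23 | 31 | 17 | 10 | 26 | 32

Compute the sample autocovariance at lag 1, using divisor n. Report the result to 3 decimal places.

Mean z̄ = (37 + 26 + 17 + 8 + 23 + 31 + 17 + 10 + 26 + 32)/10 = 22.7000
Σ_{t=1}^{9}(z_t−z̄)(z_{t+1}−z̄) = 124.1100
γ_1 = 124.1100 / 10 = 12.411

12.411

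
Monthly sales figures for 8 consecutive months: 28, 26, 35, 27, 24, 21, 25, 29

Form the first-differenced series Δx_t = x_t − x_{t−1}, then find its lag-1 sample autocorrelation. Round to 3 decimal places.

First differences Δx: -2, 9, -8, -3, -3, 4, 4
Mean of differences = 0.1429
Numerator Σ(Δx_t−Δx̄)(Δx_{t+1}−Δx̄) = -52.8776
Denominator Σ(Δx_t−Δx̄)² = 198.8571
r_1(Δx) = -52.8776 / 198.8571 = -0.266

-0.266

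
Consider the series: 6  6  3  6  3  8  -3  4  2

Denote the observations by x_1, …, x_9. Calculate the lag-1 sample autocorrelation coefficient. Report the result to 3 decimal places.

Mean x̄ = (6 + 6 + 3 + 6 + 3 + 8 − 3 + 4 + 2)/9 = 3.8889
Numerator Σ_{t=1}^{8}(x_t−x̄)(x_{t+1}−x̄) = -34.1235
Denominator Σ(x_t−x̄)² = 82.8889
r_1 = -34.1235 / 82.8889 = -0.412

-0.412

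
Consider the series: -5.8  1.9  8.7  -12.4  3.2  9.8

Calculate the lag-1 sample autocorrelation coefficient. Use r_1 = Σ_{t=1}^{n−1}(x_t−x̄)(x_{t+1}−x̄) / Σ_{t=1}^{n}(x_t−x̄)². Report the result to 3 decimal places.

-0.306

Mean x̄ = (-5.8 + 1.9 + 8.7 − 12.4 + 3.2 + 9.8)/6 = 0.9000
Deviations from mean: -6.7000, 1.0000, 7.8000, -13.3000, 2.3000, 8.9000
Σ(x_t−x̄)(x_{t+1}−x̄) = (-6.7000) + (7.8000) + (-103.7400) + (-30.5900) + (20.4700) = -112.7600
Denominator Σ(x_t−x̄)² = 368.1200
r_1 = -112.7600 / 368.1200 = -0.306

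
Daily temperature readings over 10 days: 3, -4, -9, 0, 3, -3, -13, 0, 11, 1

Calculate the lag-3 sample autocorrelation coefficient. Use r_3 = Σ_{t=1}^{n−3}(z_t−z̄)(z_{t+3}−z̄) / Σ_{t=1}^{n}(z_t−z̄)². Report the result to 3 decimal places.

-0.121

Mean z̄ = (3 − 4 − 9 + 0 + 3 − 3 − 13 + 0 + 11 + 1)/10 = -1.1000
Σ(z_t−z̄)(z_{t+3}−z̄) = (4.5100) + (-11.8900) + (15.0100) + (-13.0900) + (4.5100) + (-22.9900) + (-24.9900) = -48.9300
Denominator Σ(z_t−z̄)² = 402.9000
r_3 = -48.9300 / 402.9000 = -0.121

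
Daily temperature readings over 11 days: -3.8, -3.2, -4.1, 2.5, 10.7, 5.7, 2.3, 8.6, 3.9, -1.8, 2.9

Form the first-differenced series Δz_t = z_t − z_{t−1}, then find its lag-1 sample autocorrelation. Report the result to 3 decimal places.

-0.111

First differences Δz: 0.6, -0.9, 6.6, 8.2, -5.0, -3.4, 6.3, -4.7, -5.7, 4.7
Mean of differences = 0.6700
Numerator Σ(Δz_t−Δz̄)(Δz_{t+1}−Δz̄) = -28.7769
Denominator Σ(Δz_t−Δz̄)² = 260.4010
r_1(Δz) = -28.7769 / 260.4010 = -0.111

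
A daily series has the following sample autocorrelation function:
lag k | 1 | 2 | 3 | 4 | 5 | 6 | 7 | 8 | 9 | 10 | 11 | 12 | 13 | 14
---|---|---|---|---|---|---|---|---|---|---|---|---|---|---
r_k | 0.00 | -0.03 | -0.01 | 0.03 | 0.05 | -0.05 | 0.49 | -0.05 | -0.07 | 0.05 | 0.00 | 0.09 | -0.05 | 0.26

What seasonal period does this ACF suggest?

7

The largest autocorrelation is r_7 = 0.49, with a weaker echo at lag 14 (0.26); the remaining lags stay at or below 0.09.
The dominant spike at lag 7 indicates a seasonal period of 7.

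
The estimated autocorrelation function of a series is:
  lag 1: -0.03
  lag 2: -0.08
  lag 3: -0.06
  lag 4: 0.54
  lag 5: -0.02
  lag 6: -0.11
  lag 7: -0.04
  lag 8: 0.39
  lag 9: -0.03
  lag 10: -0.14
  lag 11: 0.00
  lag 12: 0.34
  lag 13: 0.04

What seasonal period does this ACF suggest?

The largest autocorrelation is r_4 = 0.54, with weaker echoes at lags 8 (0.39) and 12 (0.34); the remaining lags stay at or below 0.04.
The dominant spike at lag 4 indicates a seasonal period of 4.

4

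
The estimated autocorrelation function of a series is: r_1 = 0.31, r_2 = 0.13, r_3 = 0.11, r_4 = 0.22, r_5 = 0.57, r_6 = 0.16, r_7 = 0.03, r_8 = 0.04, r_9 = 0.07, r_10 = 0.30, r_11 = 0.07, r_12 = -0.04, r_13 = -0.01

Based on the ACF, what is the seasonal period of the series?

The largest autocorrelation is r_5 = 0.57; the remaining lags stay at or below 0.31. The elevated value at lag 1 (0.31), dropping to 0.13 at lag 2, reflects decaying short-term dependence rather than seasonality.
The dominant spike at lag 5 indicates a seasonal period of 5.

5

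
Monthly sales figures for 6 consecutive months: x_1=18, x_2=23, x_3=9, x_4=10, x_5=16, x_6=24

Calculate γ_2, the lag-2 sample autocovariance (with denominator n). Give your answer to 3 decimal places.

Mean x̄ = (18 + 23 + 9 + 10 + 16 + 24)/6 = 16.6667
Σ_{t=1}^{4}(x_t−x̄)(x_{t+2}−x̄) = -96.2222
γ_2 = -96.2222 / 6 = -16.037

-16.037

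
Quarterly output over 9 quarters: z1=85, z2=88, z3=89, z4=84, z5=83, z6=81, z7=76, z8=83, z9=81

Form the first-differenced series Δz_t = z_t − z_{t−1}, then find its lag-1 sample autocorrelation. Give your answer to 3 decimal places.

-0.317

First differences Δz: 3, 1, -5, -1, -2, -5, 7, -2
Mean of differences = -0.5000
Numerator Σ(Δz_t−Δz̄)(Δz_{t+1}−Δz̄) = -36.7500
Denominator Σ(Δz_t−Δz̄)² = 116.0000
r_1(Δz) = -36.7500 / 116.0000 = -0.317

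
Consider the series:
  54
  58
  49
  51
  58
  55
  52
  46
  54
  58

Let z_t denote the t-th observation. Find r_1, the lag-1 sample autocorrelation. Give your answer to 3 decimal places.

Mean z̄ = (54 + 58 + 49 + 51 + 58 + 55 + 52 + 46 + 54 + 58)/10 = 53.5000
Numerator Σ_{t=1}^{9}(z_t−z̄)(z_{t+1}−z̄) = -3.7500
Denominator Σ(z_t−z̄)² = 148.5000
r_1 = -3.7500 / 148.5000 = -0.025

-0.025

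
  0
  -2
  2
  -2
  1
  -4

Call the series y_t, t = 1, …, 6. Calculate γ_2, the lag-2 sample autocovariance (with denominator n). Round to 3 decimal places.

2.102

Mean ȳ = (0 − 2 + 2 − 2 + 1 − 4)/6 = -0.8333
Deviations: 0.8333, -1.1667, 2.8333, -1.1667, 1.8333, -3.1667
Σ_{t=1}^{4}(y_t−ȳ)(y_{t+2}−ȳ) = 12.6111
γ_2 = 12.6111 / 6 = 2.102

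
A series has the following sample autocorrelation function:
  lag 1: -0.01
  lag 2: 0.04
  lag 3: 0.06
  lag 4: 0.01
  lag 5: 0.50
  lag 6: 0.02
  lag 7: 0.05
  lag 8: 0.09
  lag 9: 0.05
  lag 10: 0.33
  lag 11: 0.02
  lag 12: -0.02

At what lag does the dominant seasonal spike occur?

The largest autocorrelation is r_5 = 0.50, with a weaker echo at lag 10 (0.33); the remaining lags stay at or below 0.09.
The dominant spike at lag 5 indicates a seasonal period of 5.

5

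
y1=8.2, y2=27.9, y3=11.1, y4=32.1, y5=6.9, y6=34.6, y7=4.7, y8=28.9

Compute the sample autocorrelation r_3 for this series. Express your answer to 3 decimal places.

Mean ȳ = (8.2 + 27.9 + 11.1 + 32.1 + 6.9 + 34.6 + 4.7 + 28.9)/8 = 19.3000
Numerator Σ_{t=1}^{5}(y_t−ȳ)(y_{t+3}−ȳ) = -680.1000
Denominator Σ(y_t−ȳ)² = 1121.4200
r_3 = -680.1000 / 1121.4200 = -0.606

-0.606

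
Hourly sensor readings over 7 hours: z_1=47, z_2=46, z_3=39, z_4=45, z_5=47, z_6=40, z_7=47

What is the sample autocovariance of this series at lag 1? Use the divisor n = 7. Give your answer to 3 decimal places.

Mean z̄ = (47 + 46 + 39 + 45 + 47 + 40 + 47)/7 = 44.4286
Σ_{t=1}^{6}(z_t−z̄)(z_{t+1}−z̄) = -28.8980
γ_1 = -28.8980 / 7 = -4.128

-4.128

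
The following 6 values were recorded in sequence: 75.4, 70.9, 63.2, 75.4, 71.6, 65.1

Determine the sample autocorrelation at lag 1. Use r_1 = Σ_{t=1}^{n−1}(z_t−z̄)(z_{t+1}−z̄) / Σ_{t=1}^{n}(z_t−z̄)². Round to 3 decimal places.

Mean z̄ = (75.4 + 70.9 + 63.2 + 75.4 + 71.6 + 65.1)/6 = 70.2667
Σ(z_t−z̄)(z_{t+1}−z̄) = (3.2511) + (-4.4756) + (-36.2756) + (6.8444) + (-6.8889) = -37.5444
Denominator Σ(z_t−z̄)² = 131.5133
r_1 = -37.5444 / 131.5133 = -0.285

-0.285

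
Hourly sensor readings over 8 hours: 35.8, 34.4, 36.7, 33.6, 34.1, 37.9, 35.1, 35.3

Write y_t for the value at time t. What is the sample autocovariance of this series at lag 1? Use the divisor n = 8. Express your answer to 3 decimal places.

Mean ȳ = (35.8 + 34.4 + 36.7 + 33.6 + 34.1 + 37.9 + 35.1 + 35.3)/8 = 35.3625
Deviations: 0.4375, -0.9625, 1.3375, -1.7625, -1.2625, 2.5375, -0.2625, -0.0625
Σ_{t=1}^{7}(y_t−ȳ)(y_{t+1}−ȳ) = -5.6939
γ_1 = -5.6939 / 8 = -0.712

-0.712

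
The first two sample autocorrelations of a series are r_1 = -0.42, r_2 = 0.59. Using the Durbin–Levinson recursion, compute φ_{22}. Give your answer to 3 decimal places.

φ_{22} = (r_2 − r_1²) / (1 − r_1²)
r_1² = (-0.42)² = 0.1764
Numerator = 0.59 − 0.1764 = 0.4136; denominator = 1 − 0.1764 = 0.8236
φ_{22} = 0.4136 / 0.8236 = 0.502

0.502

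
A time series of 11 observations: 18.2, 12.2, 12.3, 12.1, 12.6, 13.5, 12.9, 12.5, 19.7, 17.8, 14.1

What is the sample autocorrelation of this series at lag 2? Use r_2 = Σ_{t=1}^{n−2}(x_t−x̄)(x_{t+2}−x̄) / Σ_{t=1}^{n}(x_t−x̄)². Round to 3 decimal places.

-0.113

Mean x̄ = (18.2 + 12.2 + 12.3 + 12.1 + 12.6 + 13.5 + 12.9 + 12.5 + 19.7 + 17.8 + 14.1)/11 = 14.3545
Numerator Σ_{t=1}^{9}(x_t−x̄)(x_{t+2}−x̄) = -8.9005
Denominator Σ(x_t−x̄)² = 78.6073
r_2 = -8.9005 / 78.6073 = -0.113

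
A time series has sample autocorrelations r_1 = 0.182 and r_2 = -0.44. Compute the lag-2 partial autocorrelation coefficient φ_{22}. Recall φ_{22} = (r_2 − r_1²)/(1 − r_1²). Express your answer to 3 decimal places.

-0.489

φ_{22} = (r_2 − r_1²) / (1 − r_1²)
r_1² = (0.182)² = 0.033124
Numerator = -0.44 − 0.0331 = -0.4731; denominator = 1 − 0.0331 = 0.9669
φ_{22} = -0.4731 / 0.9669 = -0.489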